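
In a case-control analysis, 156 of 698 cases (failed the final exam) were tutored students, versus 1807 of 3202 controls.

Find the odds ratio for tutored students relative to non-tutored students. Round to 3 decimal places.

OR = (156 × 1395) / (1807 × 542) = 217620/979394 ≈ 0.222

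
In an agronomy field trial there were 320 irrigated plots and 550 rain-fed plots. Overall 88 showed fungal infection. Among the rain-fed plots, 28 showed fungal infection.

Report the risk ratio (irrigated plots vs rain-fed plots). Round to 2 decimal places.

irrigated plots with the outcome: 88 − 28 = 60
irrigated plots without the outcome: 320 − 60 = 260
rain-fed plots without the outcome: 550 − 28 = 522
risk, irrigated plots = 60/320 = 0.1875
risk, rain-fed plots = 28/550 = 0.0509
RR = 0.1875 / 0.0509 = 3.68

RR = 3.68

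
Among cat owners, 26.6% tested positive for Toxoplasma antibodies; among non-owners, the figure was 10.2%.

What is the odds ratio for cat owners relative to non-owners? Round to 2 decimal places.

3.19

odds, cat owners = 0.2660/0.7340 = 0.3624
odds, non-owners = 0.1020/0.8980 = 0.1136
OR = 0.3624 / 0.1136 = 3.19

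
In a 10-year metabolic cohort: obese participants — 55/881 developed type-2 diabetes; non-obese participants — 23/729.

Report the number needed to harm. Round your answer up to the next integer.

risk, obese participants = 55/881 = 0.062429
risk, non-obese participants = 23/729 = 0.031550
absolute risk difference = 0.030879
1 / 0.030879 = 32.384 → round up → 33

33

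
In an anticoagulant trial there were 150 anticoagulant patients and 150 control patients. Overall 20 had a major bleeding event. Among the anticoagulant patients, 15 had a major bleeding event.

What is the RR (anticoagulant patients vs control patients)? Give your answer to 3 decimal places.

anticoagulant patients without the outcome: 150 − 15 = 135
control patients with the outcome: 20 − 15 = 5
control patients without the outcome: 150 − 5 = 145
risk, anticoagulant patients = 15/150 = 0.10000
risk, control patients = 5/150 = 0.03333
RR = 0.10000 / 0.03333 = 3.000

3.000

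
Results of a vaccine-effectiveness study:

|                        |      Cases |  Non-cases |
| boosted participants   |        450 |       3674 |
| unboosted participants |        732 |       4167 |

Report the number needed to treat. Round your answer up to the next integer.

risk, boosted participants = 450/4124 = 0.109117
risk, unboosted participants = 732/4899 = 0.149418
absolute risk difference = 0.040301
1 / 0.040301 = 24.813 → round up → 25

NNT ≈ 25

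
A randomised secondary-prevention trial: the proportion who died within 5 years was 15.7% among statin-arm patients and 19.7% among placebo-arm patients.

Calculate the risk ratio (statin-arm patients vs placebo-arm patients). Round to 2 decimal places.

RR = 0.1570 / 0.1970 = 0.80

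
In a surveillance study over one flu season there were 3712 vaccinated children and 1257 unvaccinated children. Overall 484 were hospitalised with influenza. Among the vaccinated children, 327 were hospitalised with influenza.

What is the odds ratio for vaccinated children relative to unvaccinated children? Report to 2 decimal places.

vaccinated children without the outcome: 3712 − 327 = 3385
unvaccinated children with the outcome: 484 − 327 = 157
unvaccinated children without the outcome: 1257 − 157 = 1100
odds, vaccinated children = 327/3385 = 0.0966
odds, unvaccinated children = 157/1100 = 0.1427
OR = 0.0966 / 0.1427 = 0.68

0.68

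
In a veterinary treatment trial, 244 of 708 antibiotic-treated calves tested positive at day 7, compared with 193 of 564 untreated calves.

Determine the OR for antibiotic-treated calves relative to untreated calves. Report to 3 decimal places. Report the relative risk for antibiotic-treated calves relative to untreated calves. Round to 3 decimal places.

odds, antibiotic-treated calves = 244/464 = 0.5259
odds, untreated calves = 193/371 = 0.5202
OR = 0.5259 / 0.5202 = 1.011
risk, antibiotic-treated calves = 244/708 = 0.3446
risk, untreated calves = 193/564 = 0.3422
RR = 0.3446 / 0.3422 = 1.007

OR = 1.011; RR = 1.007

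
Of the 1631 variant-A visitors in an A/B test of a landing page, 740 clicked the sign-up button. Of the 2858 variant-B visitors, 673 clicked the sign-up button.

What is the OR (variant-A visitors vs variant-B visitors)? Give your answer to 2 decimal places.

OR = (740 × 2185) / (891 × 673) = 1616900/599643 ≈ 2.70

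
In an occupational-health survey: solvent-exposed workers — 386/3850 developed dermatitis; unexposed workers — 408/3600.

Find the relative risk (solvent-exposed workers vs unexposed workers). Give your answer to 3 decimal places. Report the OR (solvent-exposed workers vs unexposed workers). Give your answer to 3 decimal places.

RR = 0.885; OR = 0.872

risk, solvent-exposed workers = 386/3850 = 0.1003
risk, unexposed workers = 408/3600 = 0.1133
RR = 0.1003 / 0.1133 = 0.885
OR = (386 × 3192) / (3464 × 408) = 1232112/1413312 ≈ 0.872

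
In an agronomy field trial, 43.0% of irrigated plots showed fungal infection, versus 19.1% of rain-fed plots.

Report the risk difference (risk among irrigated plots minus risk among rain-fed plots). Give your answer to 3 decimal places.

risk difference = 0.4300 − 0.1910 = 0.239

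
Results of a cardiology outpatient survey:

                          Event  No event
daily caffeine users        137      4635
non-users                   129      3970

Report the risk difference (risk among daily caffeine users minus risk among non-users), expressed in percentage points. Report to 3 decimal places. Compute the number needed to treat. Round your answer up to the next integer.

RD = -0.276; NNT = 363

risk, daily caffeine users = 137/4772 = 0.02871
risk, non-users = 129/4099 = 0.03147
risk difference = 0.02871 − 0.03147 = -0.00276 → -0.276 percentage points
absolute risk difference = 0.002762
1 / 0.002762 = 362.056 → round up → 363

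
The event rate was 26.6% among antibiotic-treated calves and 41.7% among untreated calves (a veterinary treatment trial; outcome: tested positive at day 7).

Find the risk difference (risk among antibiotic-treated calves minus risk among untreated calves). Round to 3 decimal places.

risk difference = 0.2660 − 0.4170 = -0.151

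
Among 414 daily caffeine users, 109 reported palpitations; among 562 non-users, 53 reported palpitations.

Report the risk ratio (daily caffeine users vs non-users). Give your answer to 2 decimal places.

RR: 2.79

risk, daily caffeine users = 109/414 = 0.2633
risk, non-users = 53/562 = 0.0943
RR = 0.2633 / 0.0943 = 2.79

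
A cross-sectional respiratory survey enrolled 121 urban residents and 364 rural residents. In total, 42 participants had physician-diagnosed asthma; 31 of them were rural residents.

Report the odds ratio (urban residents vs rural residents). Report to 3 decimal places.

OR ≈ 1.074

urban residents with the outcome: 42 − 31 = 11
urban residents without the outcome: 121 − 11 = 110
rural residents without the outcome: 364 − 31 = 333
odds, urban residents = 11/110 = 0.1000
odds, rural residents = 31/333 = 0.0931
OR = 0.1000 / 0.0931 = 1.074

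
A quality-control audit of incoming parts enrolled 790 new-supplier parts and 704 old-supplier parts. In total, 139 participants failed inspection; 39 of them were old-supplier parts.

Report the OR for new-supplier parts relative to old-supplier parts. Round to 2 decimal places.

2.47

new-supplier parts with the outcome: 139 − 39 = 100
new-supplier parts without the outcome: 790 − 100 = 690
old-supplier parts without the outcome: 704 − 39 = 665
odds, new-supplier parts = 100/690 = 0.1449
odds, old-supplier parts = 39/665 = 0.0586
OR = 0.1449 / 0.0586 = 2.47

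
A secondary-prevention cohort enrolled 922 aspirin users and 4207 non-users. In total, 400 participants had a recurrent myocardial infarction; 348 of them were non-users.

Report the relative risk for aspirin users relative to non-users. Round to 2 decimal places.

0.68

aspirin users with the outcome: 400 − 348 = 52
aspirin users without the outcome: 922 − 52 = 870
non-users without the outcome: 4207 − 348 = 3859
risk, aspirin users = 52/922 = 0.0564
risk, non-users = 348/4207 = 0.0827
RR = 0.0564 / 0.0827 = 0.68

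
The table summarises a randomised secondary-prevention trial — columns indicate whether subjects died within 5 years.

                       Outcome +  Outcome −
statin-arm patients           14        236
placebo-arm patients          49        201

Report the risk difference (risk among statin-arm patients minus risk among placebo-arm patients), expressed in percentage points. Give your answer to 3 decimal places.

risk, statin-arm patients = 14/250 = 0.0560
risk, placebo-arm patients = 49/250 = 0.1960
risk difference = 0.0560 − 0.1960 = -0.1400 → -14.000 percentage points

-14.000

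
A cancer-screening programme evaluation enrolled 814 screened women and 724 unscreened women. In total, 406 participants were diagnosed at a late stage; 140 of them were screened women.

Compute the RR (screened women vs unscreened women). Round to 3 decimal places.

RR: 0.468

screened women without the outcome: 814 − 140 = 674
unscreened women with the outcome: 406 − 140 = 266
unscreened women without the outcome: 724 − 266 = 458
risk, screened women = 140/814 = 0.1720
risk, unscreened women = 266/724 = 0.3674
RR = 0.1720 / 0.3674 = 0.468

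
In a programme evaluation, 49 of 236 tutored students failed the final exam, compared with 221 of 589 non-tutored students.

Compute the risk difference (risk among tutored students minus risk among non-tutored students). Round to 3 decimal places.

risk, tutored students = 49/236 = 0.2076
risk, non-tutored students = 221/589 = 0.3752
risk difference = 0.2076 − 0.3752 = -0.168

RD: -0.168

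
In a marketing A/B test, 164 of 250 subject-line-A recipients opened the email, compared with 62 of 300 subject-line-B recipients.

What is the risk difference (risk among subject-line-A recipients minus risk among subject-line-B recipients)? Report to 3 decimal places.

risk, subject-line-A recipients = 164/250 = 0.6560
risk, subject-line-B recipients = 62/300 = 0.2067
risk difference = 0.6560 − 0.2067 = 0.449

RD = 0.449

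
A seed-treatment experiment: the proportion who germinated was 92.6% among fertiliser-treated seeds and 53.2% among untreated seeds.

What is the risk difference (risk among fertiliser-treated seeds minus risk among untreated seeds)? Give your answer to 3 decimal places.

risk difference = 0.9260 − 0.5320 = 0.394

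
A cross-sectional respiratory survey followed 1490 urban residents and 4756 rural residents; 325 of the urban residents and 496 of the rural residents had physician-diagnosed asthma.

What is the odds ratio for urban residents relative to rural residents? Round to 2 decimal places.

OR = (325 × 4260) / (1165 × 496) = 1384500/577840 ≈ 2.40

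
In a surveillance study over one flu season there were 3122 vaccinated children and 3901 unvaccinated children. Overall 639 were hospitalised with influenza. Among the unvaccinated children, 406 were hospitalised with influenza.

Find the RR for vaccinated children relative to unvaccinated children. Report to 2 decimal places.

vaccinated children with the outcome: 639 − 406 = 233
vaccinated children without the outcome: 3122 − 233 = 2889
unvaccinated children without the outcome: 3901 − 406 = 3495
risk, vaccinated children = 233/3122 = 0.0746
risk, unvaccinated children = 406/3901 = 0.1041
RR = 0.0746 / 0.1041 = 0.72

0.72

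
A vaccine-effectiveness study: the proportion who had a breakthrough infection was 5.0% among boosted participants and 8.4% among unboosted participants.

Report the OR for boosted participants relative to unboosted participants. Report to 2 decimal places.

OR: 0.57

odds, boosted participants = 0.0500/0.9500 = 0.0526
odds, unboosted participants = 0.0840/0.9160 = 0.0917
OR = 0.0526 / 0.0917 = 0.57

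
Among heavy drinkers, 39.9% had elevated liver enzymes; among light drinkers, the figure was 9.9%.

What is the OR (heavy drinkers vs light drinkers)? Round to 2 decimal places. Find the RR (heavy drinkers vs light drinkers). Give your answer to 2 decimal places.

odds, heavy drinkers = 0.3990/0.6010 = 0.6639
odds, light drinkers = 0.0990/0.9010 = 0.1099
OR = 0.6639 / 0.1099 = 6.04
RR = 0.3990 / 0.0990 = 4.03

OR = 6.04; RR = 4.03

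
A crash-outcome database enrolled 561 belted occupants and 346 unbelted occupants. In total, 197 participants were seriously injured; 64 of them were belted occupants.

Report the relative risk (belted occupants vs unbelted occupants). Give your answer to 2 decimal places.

RR: 0.30

belted occupants without the outcome: 561 − 64 = 497
unbelted occupants with the outcome: 197 − 64 = 133
unbelted occupants without the outcome: 346 − 133 = 213
risk, belted occupants = 64/561 = 0.1141
risk, unbelted occupants = 133/346 = 0.3844
RR = 0.1141 / 0.3844 = 0.30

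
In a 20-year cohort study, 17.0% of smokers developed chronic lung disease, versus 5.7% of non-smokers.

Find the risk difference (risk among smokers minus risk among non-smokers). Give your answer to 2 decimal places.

risk difference = 0.1700 − 0.0570 = 0.11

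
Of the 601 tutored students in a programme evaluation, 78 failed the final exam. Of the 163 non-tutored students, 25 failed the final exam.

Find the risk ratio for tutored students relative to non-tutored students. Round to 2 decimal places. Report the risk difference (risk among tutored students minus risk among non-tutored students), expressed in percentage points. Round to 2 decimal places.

RR = 0.85; RD = -2.36

risk, tutored students = 78/601 = 0.1298
risk, non-tutored students = 25/163 = 0.1534
RR = 0.1298 / 0.1534 = 0.85
risk difference = 0.1298 − 0.1534 = -0.0236 → -2.36 percentage points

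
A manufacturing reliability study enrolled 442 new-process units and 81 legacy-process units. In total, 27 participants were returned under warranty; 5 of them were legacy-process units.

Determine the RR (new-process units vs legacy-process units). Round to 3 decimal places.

new-process units with the outcome: 27 − 5 = 22
new-process units without the outcome: 442 − 22 = 420
legacy-process units without the outcome: 81 − 5 = 76
risk, new-process units = 22/442 = 0.04977
risk, legacy-process units = 5/81 = 0.06173
RR = 0.04977 / 0.06173 = 0.806

0.806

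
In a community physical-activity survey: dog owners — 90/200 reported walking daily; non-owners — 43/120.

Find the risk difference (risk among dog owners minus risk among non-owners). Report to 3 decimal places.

risk, dog owners = 90/200 = 0.4500
risk, non-owners = 43/120 = 0.3583
risk difference = 0.4500 − 0.3583 = 0.092

RD ≈ 0.092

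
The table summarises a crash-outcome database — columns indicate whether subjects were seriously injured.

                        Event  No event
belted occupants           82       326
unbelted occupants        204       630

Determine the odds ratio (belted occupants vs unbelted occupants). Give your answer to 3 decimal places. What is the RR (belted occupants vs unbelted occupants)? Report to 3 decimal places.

odds, belted occupants = 82/326 = 0.2515
odds, unbelted occupants = 204/630 = 0.3238
OR = 0.2515 / 0.3238 = 0.777
risk, belted occupants = 82/408 = 0.2010
risk, unbelted occupants = 204/834 = 0.2446
RR = 0.2010 / 0.2446 = 0.822

OR = 0.777; RR = 0.822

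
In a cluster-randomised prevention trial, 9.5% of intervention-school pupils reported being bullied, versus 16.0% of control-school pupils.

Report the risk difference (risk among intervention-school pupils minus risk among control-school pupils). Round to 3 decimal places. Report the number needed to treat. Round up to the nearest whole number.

risk difference = 0.0950 − 0.1600 = -0.065
absolute risk difference = 0.065000
1 / 0.065000 = 15.385 → round up → 16

RD = -0.065; NNT = 16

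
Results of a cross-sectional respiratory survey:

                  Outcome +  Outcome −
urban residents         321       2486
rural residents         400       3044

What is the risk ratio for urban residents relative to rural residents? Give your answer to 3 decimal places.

RR ≈ 0.985

risk, urban residents = 321/2807 = 0.1144
risk, rural residents = 400/3444 = 0.1161
RR = 0.1144 / 0.1161 = 0.985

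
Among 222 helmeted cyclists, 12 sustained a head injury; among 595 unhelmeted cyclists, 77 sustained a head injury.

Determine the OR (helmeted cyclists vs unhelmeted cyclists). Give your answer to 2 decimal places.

odds, helmeted cyclists = 12/210 = 0.0571
odds, unhelmeted cyclists = 77/518 = 0.1486
OR = 0.0571 / 0.1486 = 0.38

0.38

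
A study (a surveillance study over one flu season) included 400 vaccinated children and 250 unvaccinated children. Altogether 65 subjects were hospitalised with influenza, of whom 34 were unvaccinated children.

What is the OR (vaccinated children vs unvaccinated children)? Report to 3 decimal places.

0.534

vaccinated children with the outcome: 65 − 34 = 31
vaccinated children without the outcome: 400 − 31 = 369
unvaccinated children without the outcome: 250 − 34 = 216
OR = (31 × 216) / (369 × 34) = 6696/12546 ≈ 0.534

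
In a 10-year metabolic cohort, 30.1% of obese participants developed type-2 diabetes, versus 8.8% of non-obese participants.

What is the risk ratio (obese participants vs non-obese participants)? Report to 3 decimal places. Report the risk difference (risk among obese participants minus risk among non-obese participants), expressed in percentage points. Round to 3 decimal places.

RR = 0.3010 / 0.0880 = 3.420
risk difference = 0.3010 − 0.0880 = 0.2130 → 21.300 percentage points

RR = 3.420; RD = 21.300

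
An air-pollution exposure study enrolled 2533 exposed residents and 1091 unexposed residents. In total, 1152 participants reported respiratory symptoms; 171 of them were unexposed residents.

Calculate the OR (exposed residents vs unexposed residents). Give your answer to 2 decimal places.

OR: 3.40

exposed residents with the outcome: 1152 − 171 = 981
exposed residents without the outcome: 2533 − 981 = 1552
unexposed residents without the outcome: 1091 − 171 = 920
odds, exposed residents = 981/1552 = 0.6321
odds, unexposed residents = 171/920 = 0.1859
OR = 0.6321 / 0.1859 = 3.40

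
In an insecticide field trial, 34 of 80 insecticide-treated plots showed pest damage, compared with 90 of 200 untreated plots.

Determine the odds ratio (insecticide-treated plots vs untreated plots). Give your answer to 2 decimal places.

OR = 0.90

odds, insecticide-treated plots = 34/46 = 0.7391
odds, untreated plots = 90/110 = 0.8182
OR = 0.7391 / 0.8182 = 0.90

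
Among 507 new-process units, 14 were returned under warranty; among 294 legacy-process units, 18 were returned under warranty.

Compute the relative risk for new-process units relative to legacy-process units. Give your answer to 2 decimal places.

RR: 0.45

risk, new-process units = 14/507 = 0.02761
risk, legacy-process units = 18/294 = 0.06122
RR = 0.02761 / 0.06122 = 0.45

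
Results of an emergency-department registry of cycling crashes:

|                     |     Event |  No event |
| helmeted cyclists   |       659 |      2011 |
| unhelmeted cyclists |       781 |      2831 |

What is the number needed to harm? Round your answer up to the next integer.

NNH: 33

risk, helmeted cyclists = 659/2670 = 0.246816
risk, unhelmeted cyclists = 781/3612 = 0.216224
absolute risk difference = 0.030593
1 / 0.030593 = 32.687 → round up → 33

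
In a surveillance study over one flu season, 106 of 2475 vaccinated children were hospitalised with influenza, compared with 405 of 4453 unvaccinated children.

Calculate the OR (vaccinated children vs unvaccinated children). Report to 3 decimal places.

OR = 0.447

odds, vaccinated children = 106/2369 = 0.04474
odds, unvaccinated children = 405/4048 = 0.10005
OR = 0.04474 / 0.10005 = 0.447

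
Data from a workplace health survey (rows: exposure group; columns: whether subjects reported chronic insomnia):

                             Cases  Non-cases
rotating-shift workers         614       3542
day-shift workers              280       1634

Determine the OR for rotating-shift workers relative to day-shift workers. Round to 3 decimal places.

OR = (614 × 1634) / (3542 × 280) = 1003276/991760 ≈ 1.012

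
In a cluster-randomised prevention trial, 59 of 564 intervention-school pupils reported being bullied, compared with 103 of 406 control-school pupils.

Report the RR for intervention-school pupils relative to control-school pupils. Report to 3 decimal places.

risk, intervention-school pupils = 59/564 = 0.1046
risk, control-school pupils = 103/406 = 0.2537
RR = 0.1046 / 0.2537 = 0.412

0.412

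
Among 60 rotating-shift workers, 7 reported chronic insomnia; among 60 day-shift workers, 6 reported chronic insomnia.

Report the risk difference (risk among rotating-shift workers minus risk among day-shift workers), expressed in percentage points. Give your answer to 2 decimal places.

risk, rotating-shift workers = 7/60 = 0.1167
risk, day-shift workers = 6/60 = 0.1000
risk difference = 0.1167 − 0.1000 = 0.0167 → 1.67 percentage points

RD ≈ 1.67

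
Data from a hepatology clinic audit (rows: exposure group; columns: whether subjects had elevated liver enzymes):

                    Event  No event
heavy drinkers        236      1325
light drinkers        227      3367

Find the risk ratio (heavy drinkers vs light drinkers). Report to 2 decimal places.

risk, heavy drinkers = 236/1561 = 0.1512
risk, light drinkers = 227/3594 = 0.0632
RR = 0.1512 / 0.0632 = 2.39

2.39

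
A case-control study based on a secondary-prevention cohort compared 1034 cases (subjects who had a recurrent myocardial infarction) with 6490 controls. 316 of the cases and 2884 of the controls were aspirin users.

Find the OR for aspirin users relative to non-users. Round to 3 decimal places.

OR = (316 × 3606) / (2884 × 718) = 1139496/2070712 ≈ 0.550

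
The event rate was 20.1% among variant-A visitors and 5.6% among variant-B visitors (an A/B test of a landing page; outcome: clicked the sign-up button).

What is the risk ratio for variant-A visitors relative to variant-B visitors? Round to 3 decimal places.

RR = 0.2010 / 0.0560 = 3.589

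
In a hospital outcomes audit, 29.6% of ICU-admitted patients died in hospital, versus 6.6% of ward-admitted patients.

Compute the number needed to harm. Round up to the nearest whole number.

absolute risk difference = 0.230000
1 / 0.230000 = 4.348 → round up → 5

NNH = 5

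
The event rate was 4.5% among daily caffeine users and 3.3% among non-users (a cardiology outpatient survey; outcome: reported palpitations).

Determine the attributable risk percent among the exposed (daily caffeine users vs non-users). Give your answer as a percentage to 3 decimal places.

AR% = (0.04500 − 0.03300) / 0.04500 = 0.2667 → 26.667%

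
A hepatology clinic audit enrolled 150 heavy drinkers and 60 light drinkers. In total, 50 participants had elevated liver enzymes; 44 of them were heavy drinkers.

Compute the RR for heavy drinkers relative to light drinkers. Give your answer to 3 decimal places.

heavy drinkers without the outcome: 150 − 44 = 106
light drinkers with the outcome: 50 − 44 = 6
light drinkers without the outcome: 60 − 6 = 54
risk, heavy drinkers = 44/150 = 0.2933
risk, light drinkers = 6/60 = 0.1000
RR = 0.2933 / 0.1000 = 2.933

RR ≈ 2.933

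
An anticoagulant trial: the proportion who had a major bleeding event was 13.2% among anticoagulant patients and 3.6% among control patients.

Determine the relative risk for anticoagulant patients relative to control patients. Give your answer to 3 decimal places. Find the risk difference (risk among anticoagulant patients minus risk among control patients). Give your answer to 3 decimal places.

RR = 0.13200 / 0.03600 = 3.667
risk difference = 0.13200 − 0.03600 = 0.096

RR = 3.667; RD = 0.096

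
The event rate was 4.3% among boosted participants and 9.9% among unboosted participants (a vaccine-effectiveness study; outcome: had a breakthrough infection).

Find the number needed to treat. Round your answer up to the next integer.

absolute risk difference = 0.056000
1 / 0.056000 = 17.857 → round up → 18

18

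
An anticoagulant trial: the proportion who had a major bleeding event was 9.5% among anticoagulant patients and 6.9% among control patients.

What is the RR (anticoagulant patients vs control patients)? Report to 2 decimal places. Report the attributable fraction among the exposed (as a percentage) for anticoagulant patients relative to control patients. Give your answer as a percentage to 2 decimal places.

RR = 0.0950 / 0.0690 = 1.38
AR% = (0.0950 − 0.0690) / 0.0950 = 0.2737 → 27.37%

RR = 1.38; AR% = 27.37%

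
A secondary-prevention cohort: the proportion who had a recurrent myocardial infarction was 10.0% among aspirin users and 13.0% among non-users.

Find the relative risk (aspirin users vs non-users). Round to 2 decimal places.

RR = 0.1000 / 0.1300 = 0.77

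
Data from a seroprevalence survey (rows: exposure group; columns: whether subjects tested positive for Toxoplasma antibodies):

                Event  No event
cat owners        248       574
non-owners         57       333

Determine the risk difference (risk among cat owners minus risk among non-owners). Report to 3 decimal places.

RD: 0.156

risk, cat owners = 248/822 = 0.3017
risk, non-owners = 57/390 = 0.1462
risk difference = 0.3017 − 0.1462 = 0.156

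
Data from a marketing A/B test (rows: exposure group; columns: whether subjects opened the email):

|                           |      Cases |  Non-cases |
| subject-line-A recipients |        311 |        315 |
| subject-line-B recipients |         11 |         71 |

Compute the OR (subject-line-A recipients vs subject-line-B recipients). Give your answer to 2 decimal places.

odds, subject-line-A recipients = 311/315 = 0.9873
odds, subject-line-B recipients = 11/71 = 0.1549
OR = 0.9873 / 0.1549 = 6.37

6.37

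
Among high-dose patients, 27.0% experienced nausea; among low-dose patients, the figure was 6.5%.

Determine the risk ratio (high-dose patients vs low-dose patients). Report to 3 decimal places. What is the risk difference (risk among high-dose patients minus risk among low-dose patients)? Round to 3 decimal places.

RR = 0.2700 / 0.0650 = 4.154
risk difference = 0.2700 − 0.0650 = 0.205

RR = 4.154; RD = 0.205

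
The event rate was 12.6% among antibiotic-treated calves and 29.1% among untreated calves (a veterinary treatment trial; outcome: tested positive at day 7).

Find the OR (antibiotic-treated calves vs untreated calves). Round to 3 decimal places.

OR: 0.351

odds, antibiotic-treated calves = 0.1260/0.8740 = 0.1442
odds, untreated calves = 0.2910/0.7090 = 0.4104
OR = 0.1442 / 0.4104 = 0.351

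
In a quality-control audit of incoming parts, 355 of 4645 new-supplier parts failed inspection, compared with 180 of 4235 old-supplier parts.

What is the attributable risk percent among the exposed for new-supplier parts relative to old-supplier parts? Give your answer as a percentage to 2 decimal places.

risk, new-supplier parts = 355/4645 = 0.07643
risk, old-supplier parts = 180/4235 = 0.04250
AR% = (0.07643 − 0.04250) / 0.07643 = 0.4439 → 44.39%

AR% ≈ 44.39%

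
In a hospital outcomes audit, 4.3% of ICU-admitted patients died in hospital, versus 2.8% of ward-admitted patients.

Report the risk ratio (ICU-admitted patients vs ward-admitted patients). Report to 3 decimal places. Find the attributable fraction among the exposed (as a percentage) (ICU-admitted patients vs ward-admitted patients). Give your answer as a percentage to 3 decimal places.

RR = 1.536; AR% = 34.884%

RR = 0.04300 / 0.02800 = 1.536
AR% = (0.04300 − 0.02800) / 0.04300 = 0.3488 → 34.884%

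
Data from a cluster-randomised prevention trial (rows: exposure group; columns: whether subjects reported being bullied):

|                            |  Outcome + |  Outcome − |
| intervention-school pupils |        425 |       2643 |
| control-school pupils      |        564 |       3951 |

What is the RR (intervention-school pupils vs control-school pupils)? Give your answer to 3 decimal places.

RR: 1.109

risk, intervention-school pupils = 425/3068 = 0.1385
risk, control-school pupils = 564/4515 = 0.1249
RR = 0.1385 / 0.1249 = 1.109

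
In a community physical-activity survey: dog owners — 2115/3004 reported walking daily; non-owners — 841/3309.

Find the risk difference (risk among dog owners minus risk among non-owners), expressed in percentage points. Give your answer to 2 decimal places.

risk, dog owners = 2115/3004 = 0.7041
risk, non-owners = 841/3309 = 0.2542
risk difference = 0.7041 − 0.2542 = 0.4499 → 44.99 percentage points

RD: 44.99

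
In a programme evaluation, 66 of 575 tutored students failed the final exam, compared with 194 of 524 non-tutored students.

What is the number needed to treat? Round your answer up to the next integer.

risk, tutored students = 66/575 = 0.114783
risk, non-tutored students = 194/524 = 0.370229
absolute risk difference = 0.255446
1 / 0.255446 = 3.915 → round up → 4

4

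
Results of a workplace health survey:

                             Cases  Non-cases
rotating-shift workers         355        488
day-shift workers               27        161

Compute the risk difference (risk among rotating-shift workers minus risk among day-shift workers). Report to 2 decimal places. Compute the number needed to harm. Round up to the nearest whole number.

risk, rotating-shift workers = 355/843 = 0.4211
risk, day-shift workers = 27/188 = 0.1436
risk difference = 0.4211 − 0.1436 = 0.28
absolute risk difference = 0.277498
1 / 0.277498 = 3.604 → round up → 4

RD = 0.28; NNH = 4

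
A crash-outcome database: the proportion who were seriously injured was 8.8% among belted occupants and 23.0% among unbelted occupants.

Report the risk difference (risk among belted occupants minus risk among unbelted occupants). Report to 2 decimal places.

risk difference = 0.0880 − 0.2300 = -0.14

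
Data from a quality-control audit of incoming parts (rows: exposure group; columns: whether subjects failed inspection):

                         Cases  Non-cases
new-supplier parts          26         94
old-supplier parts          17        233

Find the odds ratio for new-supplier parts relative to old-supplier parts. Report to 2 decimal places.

OR = (26 × 233) / (94 × 17) = 6058/1598 ≈ 3.79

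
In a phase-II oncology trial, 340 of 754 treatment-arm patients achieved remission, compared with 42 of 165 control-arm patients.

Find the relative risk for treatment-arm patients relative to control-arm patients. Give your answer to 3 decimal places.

risk, treatment-arm patients = 340/754 = 0.4509
risk, control-arm patients = 42/165 = 0.2545
RR = 0.4509 / 0.2545 = 1.772

1.772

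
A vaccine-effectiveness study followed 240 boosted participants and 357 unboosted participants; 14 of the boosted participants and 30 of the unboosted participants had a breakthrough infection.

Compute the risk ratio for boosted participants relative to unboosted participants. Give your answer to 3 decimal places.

RR: 0.694

risk, boosted participants = 14/240 = 0.0583
risk, unboosted participants = 30/357 = 0.0840
RR = 0.0583 / 0.0840 = 0.694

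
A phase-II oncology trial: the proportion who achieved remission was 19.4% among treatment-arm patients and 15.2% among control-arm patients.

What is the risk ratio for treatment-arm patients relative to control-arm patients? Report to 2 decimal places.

RR = 0.1940 / 0.1520 = 1.28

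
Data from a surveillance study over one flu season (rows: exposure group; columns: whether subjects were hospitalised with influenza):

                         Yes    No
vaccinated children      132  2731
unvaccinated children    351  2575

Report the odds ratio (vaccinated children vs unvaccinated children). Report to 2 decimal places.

0.35

odds, vaccinated children = 132/2731 = 0.04833
odds, unvaccinated children = 351/2575 = 0.13631
OR = 0.04833 / 0.13631 = 0.35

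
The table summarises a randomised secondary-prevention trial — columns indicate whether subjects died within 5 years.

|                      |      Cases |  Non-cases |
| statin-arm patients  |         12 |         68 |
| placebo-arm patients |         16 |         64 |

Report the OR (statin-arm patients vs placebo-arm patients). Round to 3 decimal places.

OR = (12 × 64) / (68 × 16) = 768/1088 ≈ 0.706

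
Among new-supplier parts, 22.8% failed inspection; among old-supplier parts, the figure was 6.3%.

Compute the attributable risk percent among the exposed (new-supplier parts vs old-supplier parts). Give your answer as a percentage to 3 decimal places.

AR% = (0.2280 − 0.0630) / 0.2280 = 0.7237 → 72.368%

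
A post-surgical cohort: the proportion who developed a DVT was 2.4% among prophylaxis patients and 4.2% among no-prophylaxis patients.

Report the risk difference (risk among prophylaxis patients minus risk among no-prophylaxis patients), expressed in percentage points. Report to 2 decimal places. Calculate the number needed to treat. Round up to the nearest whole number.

risk difference = 0.02400 − 0.04200 = -0.01800 → -1.80 percentage points
absolute risk difference = 0.018000
1 / 0.018000 = 55.556 → round up → 56

RD = -1.80; NNT = 56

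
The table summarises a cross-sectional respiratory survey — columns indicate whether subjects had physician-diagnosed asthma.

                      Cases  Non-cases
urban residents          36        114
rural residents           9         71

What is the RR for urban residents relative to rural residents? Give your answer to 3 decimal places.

risk, urban residents = 36/150 = 0.2400
risk, rural residents = 9/80 = 0.1125
RR = 0.2400 / 0.1125 = 2.133

2.133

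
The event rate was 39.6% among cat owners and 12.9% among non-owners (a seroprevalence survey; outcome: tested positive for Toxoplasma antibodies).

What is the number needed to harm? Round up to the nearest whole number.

4

absolute risk difference = 0.267000
1 / 0.267000 = 3.745 → round up → 4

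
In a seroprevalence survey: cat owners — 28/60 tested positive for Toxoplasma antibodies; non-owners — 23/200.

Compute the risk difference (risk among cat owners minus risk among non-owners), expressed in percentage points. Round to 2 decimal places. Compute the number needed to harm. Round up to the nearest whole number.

risk, cat owners = 28/60 = 0.4667
risk, non-owners = 23/200 = 0.1150
risk difference = 0.4667 − 0.1150 = 0.3517 → 35.17 percentage points
absolute risk difference = 0.351667
1 / 0.351667 = 2.844 → round up → 3

RD = 35.17; NNH = 3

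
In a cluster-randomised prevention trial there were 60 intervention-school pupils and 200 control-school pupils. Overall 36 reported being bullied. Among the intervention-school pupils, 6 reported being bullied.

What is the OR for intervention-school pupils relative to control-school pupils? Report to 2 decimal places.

intervention-school pupils without the outcome: 60 − 6 = 54
control-school pupils with the outcome: 36 − 6 = 30
control-school pupils without the outcome: 200 − 30 = 170
OR = (6 × 170) / (54 × 30) = 1020/1620 ≈ 0.63

0.63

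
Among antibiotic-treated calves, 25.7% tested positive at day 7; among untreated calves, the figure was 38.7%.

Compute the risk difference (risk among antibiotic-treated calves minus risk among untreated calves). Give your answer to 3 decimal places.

risk difference = 0.2570 − 0.3870 = -0.130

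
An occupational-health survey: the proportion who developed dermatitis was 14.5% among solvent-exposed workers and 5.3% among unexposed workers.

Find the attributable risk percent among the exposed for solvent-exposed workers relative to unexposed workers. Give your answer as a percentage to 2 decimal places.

AR% = (0.1450 − 0.0530) / 0.1450 = 0.6345 → 63.45%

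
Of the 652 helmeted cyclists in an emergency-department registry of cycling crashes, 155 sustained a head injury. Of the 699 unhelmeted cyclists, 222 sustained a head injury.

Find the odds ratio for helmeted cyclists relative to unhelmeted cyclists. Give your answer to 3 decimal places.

0.670

odds, helmeted cyclists = 155/497 = 0.3119
odds, unhelmeted cyclists = 222/477 = 0.4654
OR = 0.3119 / 0.4654 = 0.670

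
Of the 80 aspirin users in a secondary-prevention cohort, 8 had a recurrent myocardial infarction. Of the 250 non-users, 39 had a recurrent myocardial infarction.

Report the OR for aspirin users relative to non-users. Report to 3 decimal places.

odds, aspirin users = 8/72 = 0.1111
odds, non-users = 39/211 = 0.1848
OR = 0.1111 / 0.1848 = 0.601

OR ≈ 0.601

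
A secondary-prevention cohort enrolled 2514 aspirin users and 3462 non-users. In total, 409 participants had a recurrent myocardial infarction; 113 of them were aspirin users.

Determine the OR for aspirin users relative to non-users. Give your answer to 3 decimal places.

aspirin users without the outcome: 2514 − 113 = 2401
non-users with the outcome: 409 − 113 = 296
non-users without the outcome: 3462 − 296 = 3166
odds, aspirin users = 113/2401 = 0.04706
odds, non-users = 296/3166 = 0.09349
OR = 0.04706 / 0.09349 = 0.503

OR = 0.503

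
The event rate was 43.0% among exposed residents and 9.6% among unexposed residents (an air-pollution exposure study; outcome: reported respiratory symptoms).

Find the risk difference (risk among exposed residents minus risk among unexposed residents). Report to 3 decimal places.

risk difference = 0.4300 − 0.0960 = 0.334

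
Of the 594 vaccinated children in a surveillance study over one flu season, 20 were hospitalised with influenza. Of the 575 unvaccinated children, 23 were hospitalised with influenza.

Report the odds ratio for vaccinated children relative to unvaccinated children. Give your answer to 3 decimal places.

odds, vaccinated children = 20/574 = 0.03484
odds, unvaccinated children = 23/552 = 0.04167
OR = 0.03484 / 0.04167 = 0.836

OR: 0.836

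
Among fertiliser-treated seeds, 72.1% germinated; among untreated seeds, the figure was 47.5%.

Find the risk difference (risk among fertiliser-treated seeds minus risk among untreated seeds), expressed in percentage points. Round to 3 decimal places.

risk difference = 0.7210 − 0.4750 = 0.2460 → 24.600 percentage points

RD = 24.600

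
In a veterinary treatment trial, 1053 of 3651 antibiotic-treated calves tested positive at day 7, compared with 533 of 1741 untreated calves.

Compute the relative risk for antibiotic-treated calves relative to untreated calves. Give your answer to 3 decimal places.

risk, antibiotic-treated calves = 1053/3651 = 0.2884
risk, untreated calves = 533/1741 = 0.3061
RR = 0.2884 / 0.3061 = 0.942

RR: 0.942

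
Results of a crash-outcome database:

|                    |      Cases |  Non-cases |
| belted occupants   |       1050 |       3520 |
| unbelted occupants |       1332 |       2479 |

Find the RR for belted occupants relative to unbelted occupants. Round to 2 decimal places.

0.66

risk, belted occupants = 1050/4570 = 0.2298
risk, unbelted occupants = 1332/3811 = 0.3495
RR = 0.2298 / 0.3495 = 0.66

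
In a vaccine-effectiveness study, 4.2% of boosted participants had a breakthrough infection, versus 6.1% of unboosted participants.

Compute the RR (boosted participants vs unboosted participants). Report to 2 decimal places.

RR = 0.04200 / 0.06100 = 0.69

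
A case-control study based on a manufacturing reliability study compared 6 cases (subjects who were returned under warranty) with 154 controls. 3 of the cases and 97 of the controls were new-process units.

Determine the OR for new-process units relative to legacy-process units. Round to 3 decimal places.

odds, new-process units = 3/97 = 0.03093
odds, legacy-process units = 3/57 = 0.05263
OR = 0.03093 / 0.05263 = 0.588

OR ≈ 0.588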